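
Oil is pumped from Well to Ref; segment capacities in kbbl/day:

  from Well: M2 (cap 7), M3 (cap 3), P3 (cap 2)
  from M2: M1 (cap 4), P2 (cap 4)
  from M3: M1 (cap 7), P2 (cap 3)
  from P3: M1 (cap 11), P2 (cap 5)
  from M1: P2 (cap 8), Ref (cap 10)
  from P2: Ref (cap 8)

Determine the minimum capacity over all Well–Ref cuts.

Augment Well→M2→M1→Ref: bottleneck 4, flow now 4.
Augment Well→M2→P2→Ref: bottleneck 3, flow now 7.
Augment Well→M3→M1→Ref: bottleneck 3, flow now 10.
Augment Well→P3→M1→Ref: bottleneck 2, flow now 12.
No augmenting path remains; maximum flow = 12.
By max-flow min-cut, the minimum cut capacity equals the max flow.
In the residual graph, reachable from Well: {Well}.
Min-cut edges: Well→M2 (7), Well→M3 (3), Well→P3 (2); capacity 7 + 3 + 2 = 12.

12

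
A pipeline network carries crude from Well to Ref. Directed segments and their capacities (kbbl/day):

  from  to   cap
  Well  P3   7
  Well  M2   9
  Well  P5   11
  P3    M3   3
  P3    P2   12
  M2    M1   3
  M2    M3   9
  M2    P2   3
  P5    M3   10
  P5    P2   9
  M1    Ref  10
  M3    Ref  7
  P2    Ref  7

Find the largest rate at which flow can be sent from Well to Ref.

17

Augment Well→P3→M3→Ref: bottleneck 3, flow now 3.
Augment Well→P3→P2→Ref: bottleneck 4, flow now 7.
Augment Well→M2→M1→Ref: bottleneck 3, flow now 10.
Augment Well→M2→M3→Ref: bottleneck 4, flow now 14.
Augment Well→M2→P2→Ref: bottleneck 2, flow now 16.
Augment Well→P5→P2→Ref: bottleneck 1, flow now 17.
No augmenting path remains; maximum flow = 17.
In the residual graph, reachable from Well: {Well, P3, M2, P5, M3, P2}.
Min-cut edges: M2→M1 (3), M3→Ref (7), P2→Ref (7); capacity 3 + 7 + 7 = 17.
This cut is saturated, so no flow can exceed 17.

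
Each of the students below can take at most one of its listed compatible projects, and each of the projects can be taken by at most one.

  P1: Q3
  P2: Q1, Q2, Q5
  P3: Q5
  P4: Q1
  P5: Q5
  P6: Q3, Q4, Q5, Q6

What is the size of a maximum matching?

5

Unit-capacity flow: source→left, listed edges, right→sink; max matching = max flow.
Augmenting path P1→Q3 (+1); matched 1.
Augmenting path P2→Q1 (+1); matched 2.
Augmenting path P3→Q5 (+1); matched 3.
Augmenting path P6→Q4 (+1); matched 4.
Augmenting path P4→Q1→P2→Q2 (+1); matched 5.
No augmenting path remains; maximum matching = 5.
König certificate: {P1, P2, P4, P6, Q5} is a vertex cover of size 5 (every listed pair touches it), so no matching can be larger.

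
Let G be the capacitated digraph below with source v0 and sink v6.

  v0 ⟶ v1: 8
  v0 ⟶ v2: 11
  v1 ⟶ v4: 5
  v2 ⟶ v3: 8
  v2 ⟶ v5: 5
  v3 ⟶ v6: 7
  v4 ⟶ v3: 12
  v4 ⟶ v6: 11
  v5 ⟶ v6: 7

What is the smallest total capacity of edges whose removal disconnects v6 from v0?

Augment v0→v1→v4→v6: bottleneck 5, flow now 5.
Augment v0→v2→v3→v6: bottleneck 7, flow now 12.
Augment v0→v2→v5→v6: bottleneck 4, flow now 16.
No augmenting path remains; maximum flow = 16.
By max-flow min-cut, the minimum cut capacity equals the max flow.
In the residual graph, reachable from v0: {v0, v1}.
Min-cut edges: v0→v2 (11), v1→v4 (5); capacity 11 + 5 = 16.

16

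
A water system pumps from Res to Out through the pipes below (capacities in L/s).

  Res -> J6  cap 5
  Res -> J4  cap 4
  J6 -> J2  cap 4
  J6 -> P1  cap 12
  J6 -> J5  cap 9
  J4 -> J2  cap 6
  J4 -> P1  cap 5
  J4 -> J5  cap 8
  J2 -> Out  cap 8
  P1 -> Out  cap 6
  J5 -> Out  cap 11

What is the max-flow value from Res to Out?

Augment Res→J6→J2→Out: bottleneck 4, flow now 4.
Augment Res→J6→P1→Out: bottleneck 1, flow now 5.
Augment Res→J4→J2→Out: bottleneck 4, flow now 9.
No augmenting path remains; maximum flow = 9.
In the residual graph, reachable from Res: {Res}.
Min-cut edges: Res→J6 (5), Res→J4 (4); capacity 5 + 4 = 9.
This cut is saturated, so no flow can exceed 9.

9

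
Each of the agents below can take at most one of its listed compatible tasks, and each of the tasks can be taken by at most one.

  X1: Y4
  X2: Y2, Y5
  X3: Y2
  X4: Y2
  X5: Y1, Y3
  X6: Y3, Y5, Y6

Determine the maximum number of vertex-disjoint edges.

5

Unit-capacity flow: source→left, listed edges, right→sink; max matching = max flow.
Augmenting path X1→Y4 (+1); matched 1.
Augmenting path X2→Y2 (+1); matched 2.
Augmenting path X5→Y1 (+1); matched 3.
Augmenting path X6→Y3 (+1); matched 4.
Augmenting path X3→Y2→X2→Y5 (+1); matched 5.
No augmenting path remains; maximum matching = 5.
König certificate: {X1, X2, X5, X6, Y2} is a vertex cover of size 5 (every listed pair touches it), so no matching can be larger.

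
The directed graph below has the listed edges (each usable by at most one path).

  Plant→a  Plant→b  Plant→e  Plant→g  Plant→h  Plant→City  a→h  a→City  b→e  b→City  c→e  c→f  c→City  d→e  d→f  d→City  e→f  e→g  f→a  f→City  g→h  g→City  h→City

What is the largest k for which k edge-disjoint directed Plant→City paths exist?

6

Assign every edge capacity 1; by Menger, the answer equals the max flow.
Path Plant→City (+1); total 1.
Path Plant→a→City (+1); total 2.
Path Plant→b→City (+1); total 3.
Path Plant→g→City (+1); total 4.
Path Plant→h→City (+1); total 5.
Path Plant→e→f→City (+1); total 6.
No residual Plant→City path; max flow = 6.
Certifying cut of size 6: {Plant→City, Plant→a, Plant→b, Plant→e, Plant→g, Plant→h}.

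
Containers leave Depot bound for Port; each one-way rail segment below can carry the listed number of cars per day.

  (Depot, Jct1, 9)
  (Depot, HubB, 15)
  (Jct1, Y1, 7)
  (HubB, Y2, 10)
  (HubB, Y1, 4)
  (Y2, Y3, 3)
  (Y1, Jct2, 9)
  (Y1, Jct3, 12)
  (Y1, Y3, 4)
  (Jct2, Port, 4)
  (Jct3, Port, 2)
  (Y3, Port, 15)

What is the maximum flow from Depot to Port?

13

Augment Depot→Jct1→Y1→Jct2→Port: bottleneck 4, flow now 4.
Augment Depot→Jct1→Y1→Jct3→Port: bottleneck 2, flow now 6.
Augment Depot→Jct1→Y1→Y3→Port: bottleneck 1, flow now 7.
Augment Depot→HubB→Y2→Y3→Port: bottleneck 3, flow now 10.
Augment Depot→HubB→Y1→Y3→Port: bottleneck 3, flow now 13.
No augmenting path remains; maximum flow = 13.
In the residual graph, reachable from Depot: {Depot, Jct1, HubB, Y2, Y1, Jct2, Jct3}.
Min-cut edges: Y2→Y3 (3), Y1→Y3 (4), Jct2→Port (4), Jct3→Port (2); capacity 3 + 4 + 4 + 2 = 13.
This cut is saturated, so no flow can exceed 13.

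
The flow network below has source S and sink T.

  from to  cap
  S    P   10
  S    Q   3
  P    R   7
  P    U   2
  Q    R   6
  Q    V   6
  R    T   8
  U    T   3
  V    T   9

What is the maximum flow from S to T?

12

Augment S→P→R→T: bottleneck 7, flow now 7.
Augment S→P→U→T: bottleneck 2, flow now 9.
Augment S→Q→R→T: bottleneck 1, flow now 10.
Augment S→Q→V→T: bottleneck 2, flow now 12.
No augmenting path remains; maximum flow = 12.
In the residual graph, reachable from S: {S, P}.
Min-cut edges: S→Q (3), P→R (7), P→U (2); capacity 3 + 7 + 2 = 12.
This cut is saturated, so no flow can exceed 12.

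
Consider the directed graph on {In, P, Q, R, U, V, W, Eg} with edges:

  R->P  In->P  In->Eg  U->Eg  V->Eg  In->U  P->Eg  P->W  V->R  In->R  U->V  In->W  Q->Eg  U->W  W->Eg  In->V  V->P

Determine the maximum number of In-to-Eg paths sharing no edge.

5

Assign every edge capacity 1; by Menger, the answer equals the max flow.
Path In→Eg (+1); total 1.
Path In→P→Eg (+1); total 2.
Path In→U→Eg (+1); total 3.
Path In→V→Eg (+1); total 4.
Path In→W→Eg (+1); total 5.
No residual In→Eg path; max flow = 5.
Certifying cut of size 5: {In→Eg, In→U, In→V, P→Eg, W→Eg}.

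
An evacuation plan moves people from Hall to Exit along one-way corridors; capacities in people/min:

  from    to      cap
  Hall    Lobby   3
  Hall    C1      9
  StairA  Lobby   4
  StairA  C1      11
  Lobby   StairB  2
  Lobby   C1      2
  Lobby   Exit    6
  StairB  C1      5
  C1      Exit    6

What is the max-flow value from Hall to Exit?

9

Augment Hall→Lobby→Exit: bottleneck 3, flow now 3.
Augment Hall→C1→Exit: bottleneck 6, flow now 9.
No augmenting path remains; maximum flow = 9.
In the residual graph, reachable from Hall: {Hall, C1}.
Min-cut edges: Hall→Lobby (3), C1→Exit (6); capacity 3 + 6 = 9.
This cut is saturated, so no flow can exceed 9.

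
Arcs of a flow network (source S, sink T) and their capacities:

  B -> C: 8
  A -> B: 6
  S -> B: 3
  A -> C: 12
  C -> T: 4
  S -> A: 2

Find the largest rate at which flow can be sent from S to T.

4

Augment S→A→C→T: bottleneck 2, flow now 2.
Augment S→B→C→T: bottleneck 2, flow now 4.
No augmenting path remains; maximum flow = 4.
In the residual graph, reachable from S: {S, A, B, C}.
Min-cut edges: C→T (4); capacity 4 = 4.
This cut is saturated, so no flow can exceed 4.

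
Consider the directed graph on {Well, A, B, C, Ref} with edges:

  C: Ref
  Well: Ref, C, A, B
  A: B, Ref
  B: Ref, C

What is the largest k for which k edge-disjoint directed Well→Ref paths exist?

Assign every edge capacity 1; by Menger, the answer equals the max flow.
Path Well→Ref (+1); total 1.
Path Well→A→Ref (+1); total 2.
Path Well→B→Ref (+1); total 3.
Path Well→C→Ref (+1); total 4.
No residual Well→Ref path; max flow = 4.
Certifying cut of size 4: {Well→A, Well→B, Well→C, Well→Ref}.

4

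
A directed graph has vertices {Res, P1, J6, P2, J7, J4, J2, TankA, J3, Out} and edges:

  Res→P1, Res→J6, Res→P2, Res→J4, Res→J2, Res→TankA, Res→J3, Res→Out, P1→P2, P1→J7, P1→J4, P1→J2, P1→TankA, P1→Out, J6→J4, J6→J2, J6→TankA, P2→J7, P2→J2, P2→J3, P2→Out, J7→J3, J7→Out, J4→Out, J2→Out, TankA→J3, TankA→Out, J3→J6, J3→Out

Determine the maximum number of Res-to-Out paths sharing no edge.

7

Assign every edge capacity 1; by Menger, the answer equals the max flow.
Path Res→Out (+1); total 1.
Path Res→P1→Out (+1); total 2.
Path Res→P2→Out (+1); total 3.
Path Res→J4→Out (+1); total 4.
Path Res→J2→Out (+1); total 5.
Path Res→TankA→Out (+1); total 6.
Path Res→J3→Out (+1); total 7.
No residual Res→Out path; max flow = 7.
Certifying cut of size 7: {J2→Out, J3→Out, J4→Out, Res→Out, Res→P1, Res→P2, TankA→Out}.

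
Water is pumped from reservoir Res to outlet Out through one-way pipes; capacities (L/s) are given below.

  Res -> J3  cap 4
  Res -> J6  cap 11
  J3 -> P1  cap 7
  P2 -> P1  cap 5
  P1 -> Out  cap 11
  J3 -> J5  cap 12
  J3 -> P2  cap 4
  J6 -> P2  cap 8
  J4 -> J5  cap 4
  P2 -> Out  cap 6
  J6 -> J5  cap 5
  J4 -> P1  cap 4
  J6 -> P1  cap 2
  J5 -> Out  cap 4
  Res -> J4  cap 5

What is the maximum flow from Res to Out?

Augment Res→J4→J5→Out: bottleneck 4, flow now 4.
Augment Res→J4→P1→Out: bottleneck 1, flow now 5.
Augment Res→J6→P2→Out: bottleneck 6, flow now 11.
Augment Res→J6→P1→Out: bottleneck 2, flow now 13.
Augment Res→J3→P1→Out: bottleneck 4, flow now 17.
Augment Res→J6→P2→P1→Out: bottleneck 2, flow now 19.
Augment Res→J6→J5→J4→P1→Out: bottleneck 1, flow now 20. (uses reverse residual edge)
No augmenting path remains; maximum flow = 20.
In the residual graph, reachable from Res: {Res}.
Min-cut edges: Res→J4 (5), Res→J6 (11), Res→J3 (4); capacity 5 + 11 + 4 = 20.
This cut is saturated, so no flow can exceed 20.

20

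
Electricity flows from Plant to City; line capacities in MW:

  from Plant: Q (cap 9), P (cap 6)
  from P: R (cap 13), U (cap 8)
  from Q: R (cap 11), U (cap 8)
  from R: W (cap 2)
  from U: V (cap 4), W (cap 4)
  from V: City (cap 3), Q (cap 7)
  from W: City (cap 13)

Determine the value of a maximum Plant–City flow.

9

Augment Plant→P→R→W→City: bottleneck 2, flow now 2.
Augment Plant→P→U→V→City: bottleneck 3, flow now 5.
Augment Plant→P→U→W→City: bottleneck 1, flow now 6.
Augment Plant→Q→U→W→City: bottleneck 3, flow now 9.
No augmenting path remains; maximum flow = 9.
In the residual graph, reachable from Plant: {Plant, P, Q, R, U, V}.
Min-cut edges: R→W (2), U→W (4), V→City (3); capacity 2 + 4 + 3 = 9.
This cut is saturated, so no flow can exceed 9.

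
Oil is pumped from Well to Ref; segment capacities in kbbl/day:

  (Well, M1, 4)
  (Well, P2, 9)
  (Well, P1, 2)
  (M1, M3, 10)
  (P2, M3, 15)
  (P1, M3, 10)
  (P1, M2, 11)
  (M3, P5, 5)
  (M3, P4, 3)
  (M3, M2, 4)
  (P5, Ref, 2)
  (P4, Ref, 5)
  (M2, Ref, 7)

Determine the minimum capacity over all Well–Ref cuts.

Augment Well→P1→M2→Ref: bottleneck 2, flow now 2.
Augment Well→M1→M3→P5→Ref: bottleneck 2, flow now 4.
Augment Well→M1→M3→P4→Ref: bottleneck 2, flow now 6.
Augment Well→P2→M3→P4→Ref: bottleneck 1, flow now 7.
Augment Well→P2→M3→M2→Ref: bottleneck 4, flow now 11.
No augmenting path remains; maximum flow = 11.
By max-flow min-cut, the minimum cut capacity equals the max flow.
In the residual graph, reachable from Well: {Well, M1, P2, M3, P5}.
Min-cut edges: Well→P1 (2), M3→P4 (3), M3→M2 (4), P5→Ref (2); capacity 2 + 3 + 4 + 2 = 11.

11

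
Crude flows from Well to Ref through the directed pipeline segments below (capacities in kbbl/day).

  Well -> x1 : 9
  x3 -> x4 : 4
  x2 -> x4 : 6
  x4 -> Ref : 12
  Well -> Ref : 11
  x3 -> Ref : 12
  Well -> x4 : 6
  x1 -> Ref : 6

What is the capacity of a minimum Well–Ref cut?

23

Augment Well→Ref: bottleneck 11, flow now 11.
Augment Well→x1→Ref: bottleneck 6, flow now 17.
Augment Well→x4→Ref: bottleneck 6, flow now 23.
No augmenting path remains; maximum flow = 23.
By max-flow min-cut, the minimum cut capacity equals the max flow.
In the residual graph, reachable from Well: {Well, x1}.
Min-cut edges: Well→x4 (6), Well→Ref (11), x1→Ref (6); capacity 6 + 11 + 6 = 23.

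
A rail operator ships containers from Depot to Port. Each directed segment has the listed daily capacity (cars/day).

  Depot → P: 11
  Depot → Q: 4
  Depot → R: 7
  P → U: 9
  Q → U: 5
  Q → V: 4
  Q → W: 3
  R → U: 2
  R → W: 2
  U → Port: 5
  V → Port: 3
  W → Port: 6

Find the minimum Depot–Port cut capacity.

Augment Depot→P→U→Port: bottleneck 5, flow now 5.
Augment Depot→Q→V→Port: bottleneck 3, flow now 8.
Augment Depot→Q→W→Port: bottleneck 1, flow now 9.
Augment Depot→R→W→Port: bottleneck 2, flow now 11.
No augmenting path remains; maximum flow = 11.
By max-flow min-cut, the minimum cut capacity equals the max flow.
In the residual graph, reachable from Depot: {Depot, P, R, U}.
Min-cut edges: Depot→Q (4), R→W (2), U→Port (5); capacity 4 + 2 + 5 = 11.

11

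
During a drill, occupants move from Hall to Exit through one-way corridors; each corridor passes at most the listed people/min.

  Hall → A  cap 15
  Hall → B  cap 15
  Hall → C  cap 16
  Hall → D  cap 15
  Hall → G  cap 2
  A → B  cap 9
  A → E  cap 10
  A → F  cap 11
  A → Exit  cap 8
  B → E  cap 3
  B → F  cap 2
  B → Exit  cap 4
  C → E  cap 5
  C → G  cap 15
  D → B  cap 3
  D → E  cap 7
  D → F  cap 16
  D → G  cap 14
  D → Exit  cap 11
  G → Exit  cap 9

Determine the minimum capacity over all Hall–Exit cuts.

32

Augment Hall→A→Exit: bottleneck 8, flow now 8.
Augment Hall→B→Exit: bottleneck 4, flow now 12.
Augment Hall→D→Exit: bottleneck 11, flow now 23.
Augment Hall→G→Exit: bottleneck 2, flow now 25.
Augment Hall→C→G→Exit: bottleneck 7, flow now 32.
No augmenting path remains; maximum flow = 32.
By max-flow min-cut, the minimum cut capacity equals the max flow.
In the residual graph, reachable from Hall: {Hall, A, B, C, D, E, F, G}.
Min-cut edges: A→Exit (8), B→Exit (4), D→Exit (11), G→Exit (9); capacity 8 + 4 + 11 + 9 = 32.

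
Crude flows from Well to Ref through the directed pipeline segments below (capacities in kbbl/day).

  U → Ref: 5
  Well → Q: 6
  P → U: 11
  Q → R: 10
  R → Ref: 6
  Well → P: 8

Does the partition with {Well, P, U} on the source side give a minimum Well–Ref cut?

Yes — it is a minimum cut (capacity 11).

Given cut capacity: 6 + 5 = 11.
Augment Well→P→U→Ref: bottleneck 5, flow now 5.
Augment Well→Q→R→Ref: bottleneck 6, flow now 11.
No augmenting path remains; maximum flow = 11.
Cut capacity 11 equals the max flow, so it is a minimum cut.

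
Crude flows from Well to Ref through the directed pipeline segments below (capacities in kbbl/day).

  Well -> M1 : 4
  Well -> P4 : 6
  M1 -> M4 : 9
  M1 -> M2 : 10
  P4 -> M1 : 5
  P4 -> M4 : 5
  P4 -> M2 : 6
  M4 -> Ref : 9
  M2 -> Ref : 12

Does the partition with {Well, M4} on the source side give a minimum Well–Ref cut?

No — its capacity is 19, but the minimum cut has capacity 10.

Given cut capacity: 4 + 6 + 9 = 19.
Augment Well→M1→M4→Ref: bottleneck 4, flow now 4.
Augment Well→P4→M4→Ref: bottleneck 5, flow now 9.
Augment Well→P4→M2→Ref: bottleneck 1, flow now 10.
No augmenting path remains; maximum flow = 10.
In the residual graph, reachable from Well: {Well}.
Min-cut edges: Well→M1 (4), Well→P4 (6); capacity 4 + 6 = 10.
Cut capacity 19 exceeds the max flow 10, so it is not minimum.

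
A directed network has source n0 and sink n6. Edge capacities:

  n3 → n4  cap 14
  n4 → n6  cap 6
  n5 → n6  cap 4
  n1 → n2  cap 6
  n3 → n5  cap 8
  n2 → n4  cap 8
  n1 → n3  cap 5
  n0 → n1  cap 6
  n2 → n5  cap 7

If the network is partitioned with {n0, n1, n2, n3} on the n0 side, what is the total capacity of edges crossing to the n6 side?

Edges leaving {n0, n1, n2, n3}: n2→n4 (8), n2→n5 (7), n3→n4 (14), n3→n5 (8).
Cut capacity = 8 + 7 + 14 + 8 = 37.

37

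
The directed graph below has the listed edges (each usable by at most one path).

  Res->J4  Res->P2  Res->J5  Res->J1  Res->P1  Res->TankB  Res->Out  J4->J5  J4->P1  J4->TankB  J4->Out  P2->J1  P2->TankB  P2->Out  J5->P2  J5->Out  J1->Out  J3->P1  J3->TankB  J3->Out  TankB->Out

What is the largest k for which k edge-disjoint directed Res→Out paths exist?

Assign every edge capacity 1; by Menger, the answer equals the max flow.
Path Res→Out (+1); total 1.
Path Res→J4→Out (+1); total 2.
Path Res→P2→Out (+1); total 3.
Path Res→J5→Out (+1); total 4.
Path Res→J1→Out (+1); total 5.
Path Res→TankB→Out (+1); total 6.
No residual Res→Out path; max flow = 6.
Certifying cut of size 6: {Res→J1, Res→J4, Res→J5, Res→Out, Res→P2, Res→TankB}.

6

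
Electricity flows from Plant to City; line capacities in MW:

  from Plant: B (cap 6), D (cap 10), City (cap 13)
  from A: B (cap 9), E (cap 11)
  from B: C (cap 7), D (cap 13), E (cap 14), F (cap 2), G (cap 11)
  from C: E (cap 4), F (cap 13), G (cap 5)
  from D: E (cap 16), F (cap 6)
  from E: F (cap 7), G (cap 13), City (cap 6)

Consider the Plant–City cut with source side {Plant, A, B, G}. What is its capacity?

70

Edges leaving {Plant, A, B, G}: Plant→D (10), Plant→City (13), A→E (11), B→C (7), B→D (13), B→E (14), B→F (2).
Cut capacity = 10 + 13 + 11 + 7 + 13 + 14 + 2 = 70.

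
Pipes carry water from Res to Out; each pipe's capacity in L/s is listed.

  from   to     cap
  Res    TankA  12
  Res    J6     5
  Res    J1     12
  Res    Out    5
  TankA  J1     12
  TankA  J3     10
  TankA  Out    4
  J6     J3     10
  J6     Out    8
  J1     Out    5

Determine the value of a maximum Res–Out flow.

19

Augment Res→Out: bottleneck 5, flow now 5.
Augment Res→TankA→Out: bottleneck 4, flow now 9.
Augment Res→J6→Out: bottleneck 5, flow now 14.
Augment Res→J1→Out: bottleneck 5, flow now 19.
No augmenting path remains; maximum flow = 19.
In the residual graph, reachable from Res: {Res, TankA, J1, J3}.
Min-cut edges: Res→J6 (5), Res→Out (5), TankA→Out (4), J1→Out (5); capacity 5 + 5 + 4 + 5 = 19.
This cut is saturated, so no flow can exceed 19.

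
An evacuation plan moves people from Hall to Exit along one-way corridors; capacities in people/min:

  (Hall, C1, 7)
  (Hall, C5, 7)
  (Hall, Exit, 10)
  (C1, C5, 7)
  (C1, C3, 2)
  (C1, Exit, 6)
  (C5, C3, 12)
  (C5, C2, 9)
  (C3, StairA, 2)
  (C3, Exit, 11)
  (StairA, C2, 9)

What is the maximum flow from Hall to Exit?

Augment Hall→Exit: bottleneck 10, flow now 10.
Augment Hall→C1→Exit: bottleneck 6, flow now 16.
Augment Hall→C1→C3→Exit: bottleneck 1, flow now 17.
Augment Hall→C5→C3→Exit: bottleneck 7, flow now 24.
No augmenting path remains; maximum flow = 24.
In the residual graph, reachable from Hall: {Hall}.
Min-cut edges: Hall→C1 (7), Hall→C5 (7), Hall→Exit (10); capacity 7 + 7 + 10 = 24.
This cut is saturated, so no flow can exceed 24.

24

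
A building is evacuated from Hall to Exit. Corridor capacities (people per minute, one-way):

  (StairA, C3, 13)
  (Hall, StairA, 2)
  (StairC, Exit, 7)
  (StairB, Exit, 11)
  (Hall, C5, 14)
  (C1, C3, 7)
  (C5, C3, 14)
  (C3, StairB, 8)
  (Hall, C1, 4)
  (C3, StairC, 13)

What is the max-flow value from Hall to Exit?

15

Augment Hall→StairA→C3→StairC→Exit: bottleneck 2, flow now 2.
Augment Hall→C1→C3→StairC→Exit: bottleneck 4, flow now 6.
Augment Hall→C5→C3→StairC→Exit: bottleneck 1, flow now 7.
Augment Hall→C5→C3→StairB→Exit: bottleneck 8, flow now 15.
No augmenting path remains; maximum flow = 15.
In the residual graph, reachable from Hall: {Hall, StairA, C1, C5, C3, StairC}.
Min-cut edges: C3→StairB (8), StairC→Exit (7); capacity 8 + 7 = 15.
This cut is saturated, so no flow can exceed 15.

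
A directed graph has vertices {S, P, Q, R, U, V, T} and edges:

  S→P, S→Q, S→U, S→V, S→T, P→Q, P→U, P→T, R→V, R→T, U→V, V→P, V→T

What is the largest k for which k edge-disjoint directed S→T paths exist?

3

Assign every edge capacity 1; by Menger, the answer equals the max flow.
Path S→T (+1); total 1.
Path S→P→T (+1); total 2.
Path S→V→T (+1); total 3.
No residual S→T path; max flow = 3.
Certifying cut of size 3: {P→T, S→T, V→T}.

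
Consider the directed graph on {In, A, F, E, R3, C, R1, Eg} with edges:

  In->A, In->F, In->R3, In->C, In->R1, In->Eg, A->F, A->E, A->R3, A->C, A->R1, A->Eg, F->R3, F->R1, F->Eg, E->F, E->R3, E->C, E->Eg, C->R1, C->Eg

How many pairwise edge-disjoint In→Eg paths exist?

4

Assign every edge capacity 1; by Menger, the answer equals the max flow.
Path In→Eg (+1); total 1.
Path In→A→Eg (+1); total 2.
Path In→F→Eg (+1); total 3.
Path In→C→Eg (+1); total 4.
No residual In→Eg path; max flow = 4.
Certifying cut of size 4: {In→A, In→C, In→Eg, In→F}.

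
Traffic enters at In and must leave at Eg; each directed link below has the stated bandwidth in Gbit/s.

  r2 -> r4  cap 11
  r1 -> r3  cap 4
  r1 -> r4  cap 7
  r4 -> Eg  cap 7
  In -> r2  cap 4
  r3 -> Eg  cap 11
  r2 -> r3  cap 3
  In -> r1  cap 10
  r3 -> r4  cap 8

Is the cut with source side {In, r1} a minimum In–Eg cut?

Given cut capacity: 4 + 4 + 7 = 15.
Augment In→r1→r3→Eg: bottleneck 4, flow now 4.
Augment In→r1→r4→Eg: bottleneck 6, flow now 10.
Augment In→r2→r3→Eg: bottleneck 3, flow now 13.
Augment In→r2→r4→Eg: bottleneck 1, flow now 14.
No augmenting path remains; maximum flow = 14.
In the residual graph, reachable from In: {In}.
Min-cut edges: In→r1 (10), In→r2 (4); capacity 10 + 4 = 14.
Cut capacity 15 exceeds the max flow 14, so it is not minimum.

No — its capacity is 15, but the minimum cut has capacity 14.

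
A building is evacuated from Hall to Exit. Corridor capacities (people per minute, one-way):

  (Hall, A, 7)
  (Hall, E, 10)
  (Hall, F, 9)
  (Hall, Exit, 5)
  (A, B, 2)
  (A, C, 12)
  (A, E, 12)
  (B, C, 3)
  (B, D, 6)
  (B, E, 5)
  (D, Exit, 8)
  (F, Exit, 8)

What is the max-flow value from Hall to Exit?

Augment Hall→Exit: bottleneck 5, flow now 5.
Augment Hall→F→Exit: bottleneck 8, flow now 13.
Augment Hall→A→B→D→Exit: bottleneck 2, flow now 15.
No augmenting path remains; maximum flow = 15.
In the residual graph, reachable from Hall: {Hall, A, C, E, F}.
Min-cut edges: Hall→Exit (5), A→B (2), F→Exit (8); capacity 5 + 2 + 8 = 15.
This cut is saturated, so no flow can exceed 15.

15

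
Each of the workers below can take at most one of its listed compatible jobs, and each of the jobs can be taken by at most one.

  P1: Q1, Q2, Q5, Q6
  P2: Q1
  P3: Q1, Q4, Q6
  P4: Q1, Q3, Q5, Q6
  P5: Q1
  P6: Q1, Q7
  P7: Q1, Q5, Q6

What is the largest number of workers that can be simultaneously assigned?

6

Unit-capacity flow: source→left, listed edges, right→sink; max matching = max flow.
Augmenting path P1→Q1 (+1); matched 1.
Augmenting path P3→Q4 (+1); matched 2.
Augmenting path P4→Q3 (+1); matched 3.
Augmenting path P6→Q7 (+1); matched 4.
Augmenting path P7→Q5 (+1); matched 5.
Augmenting path P2→Q1→P1→Q2 (+1); matched 6.
No augmenting path remains; maximum matching = 6.
König certificate: {P1, P3, P4, P6, P7, Q1} is a vertex cover of size 6 (every listed pair touches it), so no matching can be larger.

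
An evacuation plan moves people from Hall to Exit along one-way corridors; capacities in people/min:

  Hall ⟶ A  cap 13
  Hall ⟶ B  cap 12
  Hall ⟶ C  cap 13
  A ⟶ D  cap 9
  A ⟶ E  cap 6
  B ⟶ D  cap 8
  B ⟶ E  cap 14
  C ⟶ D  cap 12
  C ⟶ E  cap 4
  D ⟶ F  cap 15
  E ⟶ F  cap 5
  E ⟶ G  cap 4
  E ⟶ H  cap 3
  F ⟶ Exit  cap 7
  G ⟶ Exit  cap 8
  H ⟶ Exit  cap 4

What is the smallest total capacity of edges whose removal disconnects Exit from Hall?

14

Augment Hall→A→D→F→Exit: bottleneck 7, flow now 7.
Augment Hall→A→E→G→Exit: bottleneck 4, flow now 11.
Augment Hall→A→E→H→Exit: bottleneck 2, flow now 13.
Augment Hall→B→E→H→Exit: bottleneck 1, flow now 14.
No augmenting path remains; maximum flow = 14.
By max-flow min-cut, the minimum cut capacity equals the max flow.
In the residual graph, reachable from Hall: {Hall, A, B, C, D, E, F}.
Min-cut edges: E→G (4), E→H (3), F→Exit (7); capacity 4 + 3 + 7 = 14.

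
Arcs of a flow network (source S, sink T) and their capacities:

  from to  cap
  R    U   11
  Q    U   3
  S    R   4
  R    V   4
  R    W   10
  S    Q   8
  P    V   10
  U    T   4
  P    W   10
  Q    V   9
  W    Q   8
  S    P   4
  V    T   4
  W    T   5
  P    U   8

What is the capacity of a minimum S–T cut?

Augment S→P→U→T: bottleneck 4, flow now 4.
Augment S→Q→V→T: bottleneck 4, flow now 8.
Augment S→R→W→T: bottleneck 4, flow now 12.
Augment S→Q→U→P→W→T: bottleneck 1, flow now 13. (uses reverse residual edge)
No augmenting path remains; maximum flow = 13.
By max-flow min-cut, the minimum cut capacity equals the max flow.
In the residual graph, reachable from S: {S, P, Q, R, U, V, W}.
Min-cut edges: U→T (4), V→T (4), W→T (5); capacity 4 + 4 + 5 = 13.

13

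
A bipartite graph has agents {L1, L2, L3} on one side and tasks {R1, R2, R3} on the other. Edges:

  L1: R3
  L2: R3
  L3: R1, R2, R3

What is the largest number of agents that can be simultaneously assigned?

2

Unit-capacity flow: source→left, listed edges, right→sink; max matching = max flow.
Augmenting path L1→R3 (+1); matched 1.
Augmenting path L3→R1 (+1); matched 2.
No augmenting path remains; maximum matching = 2.
König certificate: {L3, R3} is a vertex cover of size 2 (every listed pair touches it), so no matching can be larger.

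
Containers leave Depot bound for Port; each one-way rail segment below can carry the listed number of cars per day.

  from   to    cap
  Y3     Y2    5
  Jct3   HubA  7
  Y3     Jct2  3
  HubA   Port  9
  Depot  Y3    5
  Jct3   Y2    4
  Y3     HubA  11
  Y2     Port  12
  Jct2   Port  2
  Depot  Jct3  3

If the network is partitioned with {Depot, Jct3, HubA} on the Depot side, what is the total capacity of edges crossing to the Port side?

18

Edges leaving {Depot, Jct3, HubA}: Depot→Y3 (5), Jct3→Y2 (4), HubA→Port (9).
Cut capacity = 5 + 4 + 9 = 18.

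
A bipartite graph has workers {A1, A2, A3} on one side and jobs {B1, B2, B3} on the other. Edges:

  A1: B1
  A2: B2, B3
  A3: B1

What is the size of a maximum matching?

Unit-capacity flow: source→left, listed edges, right→sink; max matching = max flow.
Augmenting path A1→B1 (+1); matched 1.
Augmenting path A2→B2 (+1); matched 2.
No augmenting path remains; maximum matching = 2.
König certificate: {A2, B1} is a vertex cover of size 2 (every listed pair touches it), so no matching can be larger.

2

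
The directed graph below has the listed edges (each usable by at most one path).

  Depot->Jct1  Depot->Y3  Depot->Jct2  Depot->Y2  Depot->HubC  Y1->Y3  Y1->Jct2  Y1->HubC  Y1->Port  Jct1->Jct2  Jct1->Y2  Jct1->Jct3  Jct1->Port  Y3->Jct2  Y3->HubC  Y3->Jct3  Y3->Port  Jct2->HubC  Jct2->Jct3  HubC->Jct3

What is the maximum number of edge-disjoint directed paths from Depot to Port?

2

Assign every edge capacity 1; by Menger, the answer equals the max flow.
Path Depot→Jct1→Port (+1); total 1.
Path Depot→Y3→Port (+1); total 2.
No residual Depot→Port path; max flow = 2.
Certifying cut of size 2: {Depot→Jct1, Depot→Y3}.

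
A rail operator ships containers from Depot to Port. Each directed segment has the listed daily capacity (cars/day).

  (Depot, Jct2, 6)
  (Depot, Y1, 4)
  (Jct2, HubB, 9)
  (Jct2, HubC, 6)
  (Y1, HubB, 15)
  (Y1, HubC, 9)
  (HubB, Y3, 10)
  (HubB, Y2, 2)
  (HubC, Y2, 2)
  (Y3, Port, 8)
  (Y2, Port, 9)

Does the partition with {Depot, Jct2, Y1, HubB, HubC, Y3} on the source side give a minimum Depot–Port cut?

No — its capacity is 12, but the minimum cut has capacity 10.

Given cut capacity: 2 + 2 + 8 = 12.
Augment Depot→Jct2→HubB→Y3→Port: bottleneck 6, flow now 6.
Augment Depot→Y1→HubB→Y3→Port: bottleneck 2, flow now 8.
Augment Depot→Y1→HubB→Y2→Port: bottleneck 2, flow now 10.
No augmenting path remains; maximum flow = 10.
In the residual graph, reachable from Depot: {Depot}.
Min-cut edges: Depot→Jct2 (6), Depot→Y1 (4); capacity 6 + 4 = 10.
Cut capacity 12 exceeds the max flow 10, so it is not minimum.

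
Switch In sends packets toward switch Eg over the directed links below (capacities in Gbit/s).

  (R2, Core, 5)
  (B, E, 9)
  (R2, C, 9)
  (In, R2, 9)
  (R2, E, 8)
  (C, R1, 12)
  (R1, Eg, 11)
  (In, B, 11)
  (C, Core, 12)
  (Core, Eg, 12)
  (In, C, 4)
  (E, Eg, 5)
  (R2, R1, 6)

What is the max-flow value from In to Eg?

Augment In→B→E→Eg: bottleneck 5, flow now 5.
Augment In→C→Core→Eg: bottleneck 4, flow now 9.
Augment In→R2→Core→Eg: bottleneck 5, flow now 14.
Augment In→R2→R1→Eg: bottleneck 4, flow now 18.
No augmenting path remains; maximum flow = 18.
In the residual graph, reachable from In: {In, B, E}.
Min-cut edges: In→C (4), In→R2 (9), E→Eg (5); capacity 4 + 9 + 5 = 18.
This cut is saturated, so no flow can exceed 18.

18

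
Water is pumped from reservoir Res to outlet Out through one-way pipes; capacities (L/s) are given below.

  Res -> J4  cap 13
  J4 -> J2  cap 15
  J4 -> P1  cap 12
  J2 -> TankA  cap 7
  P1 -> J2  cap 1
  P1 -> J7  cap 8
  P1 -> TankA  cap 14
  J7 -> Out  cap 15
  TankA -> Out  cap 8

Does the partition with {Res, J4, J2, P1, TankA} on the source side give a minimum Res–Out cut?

Given cut capacity: 8 + 8 = 16.
Augment Res→J4→J2→TankA→Out: bottleneck 7, flow now 7.
Augment Res→J4→P1→J7→Out: bottleneck 6, flow now 13.
No augmenting path remains; maximum flow = 13.
In the residual graph, reachable from Res: {Res}.
Min-cut edges: Res→J4 (13); capacity 13 = 13.
Cut capacity 16 exceeds the max flow 13, so it is not minimum.

No — its capacity is 16, but the minimum cut has capacity 13.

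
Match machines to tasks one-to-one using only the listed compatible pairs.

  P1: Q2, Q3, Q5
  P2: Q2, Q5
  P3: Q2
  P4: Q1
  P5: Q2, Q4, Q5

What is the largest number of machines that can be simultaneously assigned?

Unit-capacity flow: source→left, listed edges, right→sink; max matching = max flow.
Augmenting path P1→Q2 (+1); matched 1.
Augmenting path P2→Q5 (+1); matched 2.
Augmenting path P4→Q1 (+1); matched 3.
Augmenting path P5→Q4 (+1); matched 4.
Augmenting path P3→Q2→P1→Q3 (+1); matched 5.
No augmenting path remains; maximum matching = 5.
König certificate: {P1, P2, P3, P4, P5} is a vertex cover of size 5 (every listed pair touches it), so no matching can be larger.

5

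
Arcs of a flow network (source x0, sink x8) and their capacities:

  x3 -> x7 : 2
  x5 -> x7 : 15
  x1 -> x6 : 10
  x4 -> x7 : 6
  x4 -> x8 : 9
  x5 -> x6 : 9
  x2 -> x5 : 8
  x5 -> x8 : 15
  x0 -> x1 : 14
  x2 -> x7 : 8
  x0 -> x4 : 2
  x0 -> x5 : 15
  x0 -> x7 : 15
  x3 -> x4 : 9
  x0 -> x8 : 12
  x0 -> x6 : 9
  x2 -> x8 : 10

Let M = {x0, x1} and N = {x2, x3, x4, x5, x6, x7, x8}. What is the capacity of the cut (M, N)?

63

Edges leaving {x0, x1}: x0→x4 (2), x0→x5 (15), x0→x6 (9), x0→x7 (15), x0→x8 (12), x1→x6 (10).
Cut capacity = 2 + 15 + 9 + 15 + 12 + 10 = 63.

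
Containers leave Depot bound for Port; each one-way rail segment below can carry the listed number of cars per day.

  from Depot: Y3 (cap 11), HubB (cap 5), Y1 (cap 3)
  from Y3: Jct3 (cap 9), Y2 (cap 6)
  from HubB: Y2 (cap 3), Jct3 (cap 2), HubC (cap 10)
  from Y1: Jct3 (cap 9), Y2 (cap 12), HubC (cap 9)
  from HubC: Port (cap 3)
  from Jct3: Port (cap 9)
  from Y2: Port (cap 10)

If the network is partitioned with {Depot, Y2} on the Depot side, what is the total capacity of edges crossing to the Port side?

29

Edges leaving {Depot, Y2}: Depot→Y3 (11), Depot→HubB (5), Depot→Y1 (3), Y2→Port (10).
Cut capacity = 11 + 5 + 3 + 10 = 29.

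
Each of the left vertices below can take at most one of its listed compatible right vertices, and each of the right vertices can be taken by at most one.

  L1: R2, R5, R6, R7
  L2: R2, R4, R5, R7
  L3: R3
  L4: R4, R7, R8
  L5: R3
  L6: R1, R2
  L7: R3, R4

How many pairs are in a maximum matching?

Unit-capacity flow: source→left, listed edges, right→sink; max matching = max flow.
Augmenting path L1→R2 (+1); matched 1.
Augmenting path L2→R4 (+1); matched 2.
Augmenting path L3→R3 (+1); matched 3.
Augmenting path L4→R7 (+1); matched 4.
Augmenting path L6→R1 (+1); matched 5.
Augmenting path L7→R4→L2→R5 (+1); matched 6.
No augmenting path remains; maximum matching = 6.
König certificate: {L1, L2, L4, L6, L7, R3} is a vertex cover of size 6 (every listed pair touches it), so no matching can be larger.

6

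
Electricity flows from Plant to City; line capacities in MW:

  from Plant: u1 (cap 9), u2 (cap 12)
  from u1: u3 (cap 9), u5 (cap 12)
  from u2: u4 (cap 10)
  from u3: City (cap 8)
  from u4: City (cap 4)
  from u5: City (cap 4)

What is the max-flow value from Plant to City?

Augment Plant→u1→u3→City: bottleneck 8, flow now 8.
Augment Plant→u1→u5→City: bottleneck 1, flow now 9.
Augment Plant→u2→u4→City: bottleneck 4, flow now 13.
No augmenting path remains; maximum flow = 13.
In the residual graph, reachable from Plant: {Plant, u2, u4}.
Min-cut edges: Plant→u1 (9), u4→City (4); capacity 9 + 4 = 13.
This cut is saturated, so no flow can exceed 13.

13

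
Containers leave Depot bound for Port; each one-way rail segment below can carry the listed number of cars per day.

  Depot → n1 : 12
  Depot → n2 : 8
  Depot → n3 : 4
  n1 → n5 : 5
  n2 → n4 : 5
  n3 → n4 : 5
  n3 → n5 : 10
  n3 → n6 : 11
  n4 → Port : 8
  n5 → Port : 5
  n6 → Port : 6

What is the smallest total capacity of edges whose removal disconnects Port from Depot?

Augment Depot→n1→n5→Port: bottleneck 5, flow now 5.
Augment Depot→n2→n4→Port: bottleneck 5, flow now 10.
Augment Depot→n3→n4→Port: bottleneck 3, flow now 13.
Augment Depot→n3→n6→Port: bottleneck 1, flow now 14.
No augmenting path remains; maximum flow = 14.
By max-flow min-cut, the minimum cut capacity equals the max flow.
In the residual graph, reachable from Depot: {Depot, n1, n2}.
Min-cut edges: Depot→n3 (4), n1→n5 (5), n2→n4 (5); capacity 4 + 5 + 5 = 14.

14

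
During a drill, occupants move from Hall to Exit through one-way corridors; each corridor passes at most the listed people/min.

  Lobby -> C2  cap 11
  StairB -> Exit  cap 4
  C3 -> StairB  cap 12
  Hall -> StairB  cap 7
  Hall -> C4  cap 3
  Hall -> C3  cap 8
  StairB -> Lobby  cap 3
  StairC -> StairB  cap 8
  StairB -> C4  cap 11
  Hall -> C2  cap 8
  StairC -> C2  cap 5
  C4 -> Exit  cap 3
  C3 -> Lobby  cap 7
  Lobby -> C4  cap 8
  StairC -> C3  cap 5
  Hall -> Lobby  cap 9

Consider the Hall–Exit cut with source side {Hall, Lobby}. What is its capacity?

Edges leaving {Hall, Lobby}: Hall→C3 (8), Hall→StairB (7), Hall→C2 (8), Hall→C4 (3), Lobby→C2 (11), Lobby→C4 (8).
Cut capacity = 8 + 7 + 8 + 3 + 11 + 8 = 45.

45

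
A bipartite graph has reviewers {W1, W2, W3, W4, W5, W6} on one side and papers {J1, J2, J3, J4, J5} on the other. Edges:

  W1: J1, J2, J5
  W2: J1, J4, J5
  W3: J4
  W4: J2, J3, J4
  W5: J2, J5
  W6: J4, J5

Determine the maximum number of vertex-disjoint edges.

5

Unit-capacity flow: source→left, listed edges, right→sink; max matching = max flow.
Augmenting path W1→J1 (+1); matched 1.
Augmenting path W2→J4 (+1); matched 2.
Augmenting path W4→J2 (+1); matched 3.
Augmenting path W5→J5 (+1); matched 4.
Augmenting path W6→J5→W5→J2→W4→J3 (+1); matched 5.
No augmenting path remains; maximum matching = 5.
König certificate: {W4, J1, J2, J4, J5} is a vertex cover of size 5 (every listed pair touches it), so no matching can be larger.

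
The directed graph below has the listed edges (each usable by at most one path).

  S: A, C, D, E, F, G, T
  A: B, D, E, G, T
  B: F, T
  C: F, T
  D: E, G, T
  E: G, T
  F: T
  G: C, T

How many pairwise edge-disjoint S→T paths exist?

7

Assign every edge capacity 1; by Menger, the answer equals the max flow.
Path S→T (+1); total 1.
Path S→A→T (+1); total 2.
Path S→C→T (+1); total 3.
Path S→D→T (+1); total 4.
Path S→E→T (+1); total 5.
Path S→F→T (+1); total 6.
Path S→G→T (+1); total 7.
No residual S→T path; max flow = 7.
Certifying cut of size 7: {S→A, S→C, S→D, S→E, S→F, S→G, S→T}.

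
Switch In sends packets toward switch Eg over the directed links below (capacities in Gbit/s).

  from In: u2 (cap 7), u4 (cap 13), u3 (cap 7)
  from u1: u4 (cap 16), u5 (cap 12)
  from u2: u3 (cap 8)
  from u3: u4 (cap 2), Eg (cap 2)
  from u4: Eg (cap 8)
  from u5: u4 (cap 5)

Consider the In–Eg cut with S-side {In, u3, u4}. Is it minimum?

No — its capacity is 17, but the minimum cut has capacity 10.

Given cut capacity: 7 + 2 + 8 = 17.
Augment In→u3→Eg: bottleneck 2, flow now 2.
Augment In→u4→Eg: bottleneck 8, flow now 10.
No augmenting path remains; maximum flow = 10.
In the residual graph, reachable from In: {In, u2, u3, u4}.
Min-cut edges: u3→Eg (2), u4→Eg (8); capacity 2 + 8 = 10.
Cut capacity 17 exceeds the max flow 10, so it is not minimum.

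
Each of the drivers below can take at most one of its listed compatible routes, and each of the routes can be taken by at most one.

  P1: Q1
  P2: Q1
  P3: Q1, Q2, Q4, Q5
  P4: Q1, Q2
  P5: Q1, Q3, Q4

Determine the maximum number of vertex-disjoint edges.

4

Unit-capacity flow: source→left, listed edges, right→sink; max matching = max flow.
Augmenting path P1→Q1 (+1); matched 1.
Augmenting path P3→Q2 (+1); matched 2.
Augmenting path P5→Q3 (+1); matched 3.
Augmenting path P4→Q2→P3→Q4 (+1); matched 4.
No augmenting path remains; maximum matching = 4.
König certificate: {P3, P4, P5, Q1} is a vertex cover of size 4 (every listed pair touches it), so no matching can be larger.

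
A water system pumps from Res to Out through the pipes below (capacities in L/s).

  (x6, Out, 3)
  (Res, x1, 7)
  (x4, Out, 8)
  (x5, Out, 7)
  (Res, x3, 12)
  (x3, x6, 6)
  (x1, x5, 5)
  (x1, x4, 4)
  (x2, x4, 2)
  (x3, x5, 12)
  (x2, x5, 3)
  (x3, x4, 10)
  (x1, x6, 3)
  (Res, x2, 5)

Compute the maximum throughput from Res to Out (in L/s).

18

Augment Res→x1→x4→Out: bottleneck 4, flow now 4.
Augment Res→x1→x5→Out: bottleneck 3, flow now 7.
Augment Res→x2→x4→Out: bottleneck 2, flow now 9.
Augment Res→x2→x5→Out: bottleneck 3, flow now 12.
Augment Res→x3→x4→Out: bottleneck 2, flow now 14.
Augment Res→x3→x5→Out: bottleneck 1, flow now 15.
Augment Res→x3→x6→Out: bottleneck 3, flow now 18.
No augmenting path remains; maximum flow = 18.
In the residual graph, reachable from Res: {Res, x1, x2, x3, x4, x5, x6}.
Min-cut edges: x4→Out (8), x5→Out (7), x6→Out (3); capacity 8 + 7 + 3 = 18.
This cut is saturated, so no flow can exceed 18.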